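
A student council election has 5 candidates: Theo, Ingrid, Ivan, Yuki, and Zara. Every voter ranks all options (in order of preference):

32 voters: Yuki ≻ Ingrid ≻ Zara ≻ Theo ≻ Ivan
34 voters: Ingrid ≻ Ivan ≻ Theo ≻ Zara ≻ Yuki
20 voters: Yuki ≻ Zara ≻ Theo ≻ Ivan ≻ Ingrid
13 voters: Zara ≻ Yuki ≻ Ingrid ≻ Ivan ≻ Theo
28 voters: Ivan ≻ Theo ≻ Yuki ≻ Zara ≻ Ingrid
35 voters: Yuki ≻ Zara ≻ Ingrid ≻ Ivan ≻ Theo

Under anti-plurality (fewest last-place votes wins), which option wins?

Last-place votes: Theo 48, Ingrid 48, Ivan 32, Yuki 34, Zara 0.
Zara is ranked last by the fewest voters, so Zara wins.

Zara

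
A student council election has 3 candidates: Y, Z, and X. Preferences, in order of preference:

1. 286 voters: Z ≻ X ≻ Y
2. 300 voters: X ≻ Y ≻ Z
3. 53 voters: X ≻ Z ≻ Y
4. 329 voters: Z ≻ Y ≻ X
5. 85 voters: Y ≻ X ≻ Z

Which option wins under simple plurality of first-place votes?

First-place votes: Y 85, Z 615, X 353.
Z has the most first-place votes.

Z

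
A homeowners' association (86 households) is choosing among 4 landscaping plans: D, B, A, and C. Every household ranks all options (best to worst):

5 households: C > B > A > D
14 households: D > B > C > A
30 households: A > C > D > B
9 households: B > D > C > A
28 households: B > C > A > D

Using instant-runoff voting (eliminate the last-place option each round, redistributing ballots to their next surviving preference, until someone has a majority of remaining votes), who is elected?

B

Round 1: D 14, B 37, A 30, C 5. Eliminate C.
Round 2: D 14, B 42, A 30. Eliminate D.
Round 3: B 56, A 30. B has a majority.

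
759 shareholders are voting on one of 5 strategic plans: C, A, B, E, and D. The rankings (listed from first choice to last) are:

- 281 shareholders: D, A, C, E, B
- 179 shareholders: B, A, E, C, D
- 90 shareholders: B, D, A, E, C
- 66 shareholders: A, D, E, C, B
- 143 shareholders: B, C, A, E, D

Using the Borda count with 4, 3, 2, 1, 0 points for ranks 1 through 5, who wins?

C: 281·2 + 179·1 + 90·0 + 66·1 + 143·3 = 1236
A: 281·3 + 179·3 + 90·2 + 66·4 + 143·2 = 2110
B: 281·0 + 179·4 + 90·4 + 66·0 + 143·4 = 1648
E: 281·1 + 179·2 + 90·1 + 66·2 + 143·1 = 1004
D: 281·4 + 179·0 + 90·3 + 66·3 + 143·0 = 1592
A has the highest Borda score (2110).

A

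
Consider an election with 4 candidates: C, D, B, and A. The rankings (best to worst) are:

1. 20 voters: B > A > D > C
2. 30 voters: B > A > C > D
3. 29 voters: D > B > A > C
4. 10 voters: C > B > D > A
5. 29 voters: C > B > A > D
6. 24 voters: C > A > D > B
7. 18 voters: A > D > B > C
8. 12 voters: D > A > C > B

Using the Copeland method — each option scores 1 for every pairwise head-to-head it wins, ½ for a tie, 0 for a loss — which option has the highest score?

C: beats D; loses to B and A → score 1.
D: loses to C, B, and A → score 0.
B: beats C, D, and A → score 3.
A: beats C and D; loses to B → score 2.
B has the best pairwise record.

B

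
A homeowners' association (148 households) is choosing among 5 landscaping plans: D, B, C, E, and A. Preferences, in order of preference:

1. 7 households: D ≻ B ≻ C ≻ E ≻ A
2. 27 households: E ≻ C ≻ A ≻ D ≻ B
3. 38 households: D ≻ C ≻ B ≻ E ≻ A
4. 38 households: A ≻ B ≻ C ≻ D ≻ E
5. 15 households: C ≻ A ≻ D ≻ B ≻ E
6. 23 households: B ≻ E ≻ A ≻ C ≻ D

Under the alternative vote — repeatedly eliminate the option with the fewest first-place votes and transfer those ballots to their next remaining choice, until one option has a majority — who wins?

Round 1: D 45, B 23, C 15, E 27, A 38. Eliminate C.
Round 2: D 45, B 23, E 27, A 53. Eliminate B.
Round 3: D 45, E 50, A 53. Eliminate D.
Round 4: E 95, A 53. E has a majority.

E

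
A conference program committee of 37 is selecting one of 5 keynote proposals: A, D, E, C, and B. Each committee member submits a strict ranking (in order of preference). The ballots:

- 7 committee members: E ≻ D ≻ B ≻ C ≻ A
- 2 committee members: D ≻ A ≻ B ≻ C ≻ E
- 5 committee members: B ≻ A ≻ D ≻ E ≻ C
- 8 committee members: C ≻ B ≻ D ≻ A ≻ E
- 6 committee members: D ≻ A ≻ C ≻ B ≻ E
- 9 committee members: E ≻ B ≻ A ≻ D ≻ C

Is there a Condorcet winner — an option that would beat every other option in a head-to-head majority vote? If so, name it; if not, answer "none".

B vs A: 29–8 for B.
B vs D: 22–15 for B.
B vs E: 21–16 for B.
B vs C: 23–14 for B.
B beats every other option head-to-head.

B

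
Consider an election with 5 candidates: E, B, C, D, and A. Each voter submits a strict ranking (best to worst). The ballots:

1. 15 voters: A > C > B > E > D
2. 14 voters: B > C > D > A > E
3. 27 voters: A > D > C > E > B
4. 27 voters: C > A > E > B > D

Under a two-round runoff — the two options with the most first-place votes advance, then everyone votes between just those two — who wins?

A

Round 1 first-place votes: E 0, B 14, C 27, D 0, A 42.
A and C advance.
Runoff: A is preferred to C by 42 voters; C by 41.
A wins the runoff.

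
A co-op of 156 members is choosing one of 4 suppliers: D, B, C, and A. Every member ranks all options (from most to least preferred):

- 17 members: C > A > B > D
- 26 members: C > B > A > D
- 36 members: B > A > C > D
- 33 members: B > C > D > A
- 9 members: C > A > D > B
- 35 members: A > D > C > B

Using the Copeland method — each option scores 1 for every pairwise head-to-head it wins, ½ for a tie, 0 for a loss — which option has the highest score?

D: loses to B, C, and A → score 0.
B: beats D and A; loses to C → score 2.
C: beats D, B, and A → score 3.
A: beats D; loses to B and C → score 1.
C has the best pairwise record.

C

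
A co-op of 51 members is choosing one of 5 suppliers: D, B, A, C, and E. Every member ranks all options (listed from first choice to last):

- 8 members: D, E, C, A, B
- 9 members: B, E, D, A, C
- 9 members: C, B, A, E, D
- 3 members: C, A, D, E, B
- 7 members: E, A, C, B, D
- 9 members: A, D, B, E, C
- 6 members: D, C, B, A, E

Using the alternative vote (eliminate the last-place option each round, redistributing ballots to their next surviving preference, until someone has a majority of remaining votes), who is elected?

A

Round 1: D 14, B 9, A 9, C 12, E 7. Eliminate E.
Round 2: D 14, B 9, A 16, C 12. Eliminate B.
Round 3: D 23, A 16, C 12. Eliminate C.
Round 4: D 23, A 28. A has a majority.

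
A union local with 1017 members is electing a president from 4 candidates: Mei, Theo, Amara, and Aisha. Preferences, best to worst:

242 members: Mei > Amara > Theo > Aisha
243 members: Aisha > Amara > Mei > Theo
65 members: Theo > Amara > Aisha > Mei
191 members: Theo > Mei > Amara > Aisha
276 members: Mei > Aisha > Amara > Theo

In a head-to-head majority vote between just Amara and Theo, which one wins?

Voters preferring Amara to Theo: 761; preferring Theo to Amara: 256.
Amara wins the head-to-head.

Amara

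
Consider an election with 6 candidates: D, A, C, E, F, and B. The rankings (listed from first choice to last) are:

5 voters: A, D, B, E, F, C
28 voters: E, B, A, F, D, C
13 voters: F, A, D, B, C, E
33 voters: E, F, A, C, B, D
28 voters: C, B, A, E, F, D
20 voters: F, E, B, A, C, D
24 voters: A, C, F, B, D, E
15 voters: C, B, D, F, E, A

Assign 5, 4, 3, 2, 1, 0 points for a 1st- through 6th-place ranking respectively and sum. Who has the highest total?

A

D: 5·4 + 28·1 + 13·3 + 33·0 + 28·0 + 20·0 + 24·1 + 15·3 = 156
A: 5·5 + 28·3 + 13·4 + 33·3 + 28·3 + 20·2 + 24·5 + 15·0 = 504
C: 5·0 + 28·0 + 13·1 + 33·2 + 28·5 + 20·1 + 24·4 + 15·5 = 410
E: 5·2 + 28·5 + 13·0 + 33·5 + 28·2 + 20·4 + 24·0 + 15·1 = 466
F: 5·1 + 28·2 + 13·5 + 33·4 + 28·1 + 20·5 + 24·3 + 15·2 = 488
B: 5·3 + 28·4 + 13·2 + 33·1 + 28·4 + 20·3 + 24·2 + 15·4 = 466
A has the highest Borda score (504).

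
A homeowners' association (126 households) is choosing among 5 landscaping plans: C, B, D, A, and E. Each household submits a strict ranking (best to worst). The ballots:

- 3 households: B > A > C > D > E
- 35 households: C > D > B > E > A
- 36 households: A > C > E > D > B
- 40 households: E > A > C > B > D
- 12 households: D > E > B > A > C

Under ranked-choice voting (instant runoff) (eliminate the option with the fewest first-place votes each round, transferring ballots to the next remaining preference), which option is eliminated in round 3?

Round 1: C 35, B 3, D 12, A 36, E 40. Eliminate B.
Round 2: C 35, D 12, A 39, E 40. Eliminate D.
Round 3: C 35, A 39, E 52. Eliminate C.

C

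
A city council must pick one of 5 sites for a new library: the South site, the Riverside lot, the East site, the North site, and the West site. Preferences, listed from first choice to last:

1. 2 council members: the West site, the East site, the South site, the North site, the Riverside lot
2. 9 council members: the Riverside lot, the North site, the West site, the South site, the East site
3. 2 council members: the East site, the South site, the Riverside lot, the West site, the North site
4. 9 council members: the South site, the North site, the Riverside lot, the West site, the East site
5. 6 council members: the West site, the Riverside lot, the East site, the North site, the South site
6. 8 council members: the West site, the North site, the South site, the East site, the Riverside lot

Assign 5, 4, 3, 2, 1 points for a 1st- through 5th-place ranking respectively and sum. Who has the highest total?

the West site

the South site: 2·3 + 9·2 + 2·4 + 9·5 + 6·1 + 8·3 = 107
the Riverside lot: 2·1 + 9·5 + 2·3 + 9·3 + 6·4 + 8·1 = 112
the East site: 2·4 + 9·1 + 2·5 + 9·1 + 6·3 + 8·2 = 70
the North site: 2·2 + 9·4 + 2·1 + 9·4 + 6·2 + 8·4 = 122
the West site: 2·5 + 9·3 + 2·2 + 9·2 + 6·5 + 8·5 = 129
the West site has the highest Borda score (129).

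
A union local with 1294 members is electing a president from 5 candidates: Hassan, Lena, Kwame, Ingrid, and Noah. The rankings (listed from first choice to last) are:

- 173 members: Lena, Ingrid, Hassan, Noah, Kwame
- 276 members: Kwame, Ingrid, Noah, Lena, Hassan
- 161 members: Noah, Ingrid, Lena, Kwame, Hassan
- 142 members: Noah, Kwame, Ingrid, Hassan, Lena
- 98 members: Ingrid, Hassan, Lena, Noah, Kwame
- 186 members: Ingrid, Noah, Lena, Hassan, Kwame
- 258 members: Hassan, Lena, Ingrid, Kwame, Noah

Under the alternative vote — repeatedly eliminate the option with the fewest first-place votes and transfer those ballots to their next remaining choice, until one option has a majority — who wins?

Round 1: Hassan 258, Lena 173, Kwame 276, Ingrid 284, Noah 303. Eliminate Lena.
Round 2: Hassan 258, Kwame 276, Ingrid 457, Noah 303. Eliminate Hassan.
Round 3: Kwame 276, Ingrid 715, Noah 303. Ingrid has a majority.

Ingrid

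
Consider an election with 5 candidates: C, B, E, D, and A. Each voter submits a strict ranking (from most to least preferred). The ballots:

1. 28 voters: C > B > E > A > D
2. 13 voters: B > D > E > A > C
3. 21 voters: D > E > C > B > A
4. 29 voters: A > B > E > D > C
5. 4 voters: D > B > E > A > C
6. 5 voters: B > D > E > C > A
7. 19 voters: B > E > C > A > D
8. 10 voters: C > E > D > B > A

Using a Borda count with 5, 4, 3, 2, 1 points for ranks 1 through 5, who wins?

C: 28·5 + 13·1 + 21·3 + 29·1 + 4·1 + 5·2 + 19·3 + 10·5 = 366
B: 28·4 + 13·5 + 21·2 + 29·4 + 4·4 + 5·5 + 19·5 + 10·2 = 491
E: 28·3 + 13·3 + 21·4 + 29·3 + 4·3 + 5·3 + 19·4 + 10·4 = 437
D: 28·1 + 13·4 + 21·5 + 29·2 + 4·5 + 5·4 + 19·1 + 10·3 = 332
A: 28·2 + 13·2 + 21·1 + 29·5 + 4·2 + 5·1 + 19·2 + 10·1 = 309
B has the highest Borda score (491).

B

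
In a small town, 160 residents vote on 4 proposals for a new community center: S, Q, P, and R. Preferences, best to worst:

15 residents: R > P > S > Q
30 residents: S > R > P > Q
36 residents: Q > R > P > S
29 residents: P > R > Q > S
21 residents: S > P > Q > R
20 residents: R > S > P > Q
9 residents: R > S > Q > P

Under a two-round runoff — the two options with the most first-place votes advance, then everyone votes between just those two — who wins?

R

Round 1 first-place votes: S 51, Q 36, P 29, R 44.
S and R advance.
Runoff: S is preferred to R by 51 voters; R by 109.
R wins the runoff.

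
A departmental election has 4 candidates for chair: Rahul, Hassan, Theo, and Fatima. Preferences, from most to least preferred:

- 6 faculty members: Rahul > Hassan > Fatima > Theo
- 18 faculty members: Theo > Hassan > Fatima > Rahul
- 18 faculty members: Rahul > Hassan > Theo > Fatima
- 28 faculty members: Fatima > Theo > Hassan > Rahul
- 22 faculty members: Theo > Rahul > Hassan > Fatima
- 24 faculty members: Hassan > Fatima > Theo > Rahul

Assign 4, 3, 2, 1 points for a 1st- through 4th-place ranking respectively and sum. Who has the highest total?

Theo

Rahul: 6·4 + 18·1 + 18·4 + 28·1 + 22·3 + 24·1 = 232
Hassan: 6·3 + 18·3 + 18·3 + 28·2 + 22·2 + 24·4 = 322
Theo: 6·1 + 18·4 + 18·2 + 28·3 + 22·4 + 24·2 = 334
Fatima: 6·2 + 18·2 + 18·1 + 28·4 + 22·1 + 24·3 = 272
Theo has the highest Borda score (334).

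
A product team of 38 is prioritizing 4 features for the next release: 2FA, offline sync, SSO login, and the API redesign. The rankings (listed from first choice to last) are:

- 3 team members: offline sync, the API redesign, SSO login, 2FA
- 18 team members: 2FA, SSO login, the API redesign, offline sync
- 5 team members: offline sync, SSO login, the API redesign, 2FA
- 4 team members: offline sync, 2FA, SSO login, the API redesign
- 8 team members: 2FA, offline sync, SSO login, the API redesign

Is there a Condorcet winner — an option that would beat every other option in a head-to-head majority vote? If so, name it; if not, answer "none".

2FA vs offline sync: 26–12 for 2FA.
2FA vs SSO login: 30–8 for 2FA.
2FA vs the API redesign: 30–8 for 2FA.
2FA beats every other option head-to-head.

2FA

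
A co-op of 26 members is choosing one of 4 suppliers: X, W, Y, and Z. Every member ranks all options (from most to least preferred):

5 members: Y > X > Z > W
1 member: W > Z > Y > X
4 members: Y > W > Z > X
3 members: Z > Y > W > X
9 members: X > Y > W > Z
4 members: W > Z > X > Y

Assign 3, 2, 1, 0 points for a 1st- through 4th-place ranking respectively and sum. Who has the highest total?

Y

X: 5·2 + 1·0 + 4·0 + 3·0 + 9·3 + 4·1 = 41
W: 5·0 + 1·3 + 4·2 + 3·1 + 9·1 + 4·3 = 35
Y: 5·3 + 1·1 + 4·3 + 3·2 + 9·2 + 4·0 = 52
Z: 5·1 + 1·2 + 4·1 + 3·3 + 9·0 + 4·2 = 28
Y has the highest Borda score (52).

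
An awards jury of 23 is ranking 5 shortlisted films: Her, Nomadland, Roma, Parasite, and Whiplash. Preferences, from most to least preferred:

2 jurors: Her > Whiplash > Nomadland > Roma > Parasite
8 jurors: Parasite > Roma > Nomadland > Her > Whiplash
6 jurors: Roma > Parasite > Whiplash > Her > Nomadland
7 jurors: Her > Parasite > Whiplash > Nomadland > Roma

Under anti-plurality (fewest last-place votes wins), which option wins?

Her

Last-place votes: Her 0, Nomadland 6, Roma 7, Parasite 2, Whiplash 8.
Her is ranked last by the fewest voters, so Her wins.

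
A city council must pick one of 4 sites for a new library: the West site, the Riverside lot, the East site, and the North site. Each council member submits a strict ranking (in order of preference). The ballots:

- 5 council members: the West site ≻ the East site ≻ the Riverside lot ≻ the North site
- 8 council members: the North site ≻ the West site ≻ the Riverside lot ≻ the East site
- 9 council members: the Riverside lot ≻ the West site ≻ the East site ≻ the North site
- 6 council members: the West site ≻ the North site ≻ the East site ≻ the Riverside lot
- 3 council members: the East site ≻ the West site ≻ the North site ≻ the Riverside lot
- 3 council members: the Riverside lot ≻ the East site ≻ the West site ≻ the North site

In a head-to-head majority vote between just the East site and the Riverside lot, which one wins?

Voters preferring the East site to the Riverside lot: 14; preferring the Riverside lot to the East site: 20.
the Riverside lot wins the head-to-head.

the Riverside lot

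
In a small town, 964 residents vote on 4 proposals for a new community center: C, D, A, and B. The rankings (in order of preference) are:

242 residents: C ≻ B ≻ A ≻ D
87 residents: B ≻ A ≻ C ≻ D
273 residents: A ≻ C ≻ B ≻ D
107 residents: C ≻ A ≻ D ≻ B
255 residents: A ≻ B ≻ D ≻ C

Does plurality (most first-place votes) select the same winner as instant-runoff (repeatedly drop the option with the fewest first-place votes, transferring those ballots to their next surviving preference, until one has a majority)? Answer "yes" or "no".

Plurality — first-place votes: C 349, D 0, A 528, B 87. Winner: A.
Instant-runoff — R1 C 349, D 0, A 528, B 87 (A winner). Winner: A.
The two methods agree.

yes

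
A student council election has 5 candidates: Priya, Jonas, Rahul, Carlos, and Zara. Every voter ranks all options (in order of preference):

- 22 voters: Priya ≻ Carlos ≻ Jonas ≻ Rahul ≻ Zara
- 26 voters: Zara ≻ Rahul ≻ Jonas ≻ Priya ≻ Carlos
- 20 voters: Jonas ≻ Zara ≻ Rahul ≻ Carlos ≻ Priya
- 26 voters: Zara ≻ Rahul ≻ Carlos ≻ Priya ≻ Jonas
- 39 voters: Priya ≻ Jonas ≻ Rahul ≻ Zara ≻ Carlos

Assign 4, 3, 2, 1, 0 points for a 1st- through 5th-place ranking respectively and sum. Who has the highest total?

Zara

Priya: 22·4 + 26·1 + 20·0 + 26·1 + 39·4 = 296
Jonas: 22·2 + 26·2 + 20·4 + 26·0 + 39·3 = 293
Rahul: 22·1 + 26·3 + 20·2 + 26·3 + 39·2 = 296
Carlos: 22·3 + 26·0 + 20·1 + 26·2 + 39·0 = 138
Zara: 22·0 + 26·4 + 20·3 + 26·4 + 39·1 = 307
Zara has the highest Borda score (307).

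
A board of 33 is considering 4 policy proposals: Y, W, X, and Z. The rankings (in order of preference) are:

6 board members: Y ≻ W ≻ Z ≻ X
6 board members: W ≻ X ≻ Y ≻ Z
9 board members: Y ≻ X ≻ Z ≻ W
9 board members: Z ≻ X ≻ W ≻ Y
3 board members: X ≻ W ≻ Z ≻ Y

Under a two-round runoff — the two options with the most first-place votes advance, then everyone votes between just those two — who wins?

Y

Round 1 first-place votes: Y 15, W 6, X 3, Z 9.
Y and Z advance.
Runoff: Y is preferred to Z by 21 voters; Z by 12.
Y wins the runoff.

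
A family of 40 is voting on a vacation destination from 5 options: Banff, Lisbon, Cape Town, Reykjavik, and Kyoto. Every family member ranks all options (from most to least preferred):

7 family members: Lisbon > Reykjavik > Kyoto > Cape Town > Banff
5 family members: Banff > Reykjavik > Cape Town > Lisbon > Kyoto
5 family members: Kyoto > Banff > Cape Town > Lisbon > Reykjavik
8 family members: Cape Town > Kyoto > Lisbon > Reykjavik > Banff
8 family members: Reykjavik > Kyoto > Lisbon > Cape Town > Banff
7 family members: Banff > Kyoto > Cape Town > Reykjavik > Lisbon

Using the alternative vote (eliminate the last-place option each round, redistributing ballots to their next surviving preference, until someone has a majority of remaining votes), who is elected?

Round 1: Banff 12, Lisbon 7, Cape Town 8, Reykjavik 8, Kyoto 5. Eliminate Kyoto.
Round 2: Banff 17, Lisbon 7, Cape Town 8, Reykjavik 8. Eliminate Lisbon.
Round 3: Banff 17, Cape Town 8, Reykjavik 15. Eliminate Cape Town.
Round 4: Banff 17, Reykjavik 23. Reykjavik has a majority.

Reykjavik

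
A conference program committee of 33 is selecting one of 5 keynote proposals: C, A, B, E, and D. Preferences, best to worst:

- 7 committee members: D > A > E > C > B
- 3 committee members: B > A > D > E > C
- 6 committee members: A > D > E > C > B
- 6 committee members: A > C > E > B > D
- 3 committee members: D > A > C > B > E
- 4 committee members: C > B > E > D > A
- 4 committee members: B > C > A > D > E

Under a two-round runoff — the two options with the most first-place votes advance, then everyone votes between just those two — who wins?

A

Round 1 first-place votes: C 4, A 12, B 7, E 0, D 10.
A and D advance.
Runoff: A is preferred to D by 19 voters; D by 14.
A wins the runoff.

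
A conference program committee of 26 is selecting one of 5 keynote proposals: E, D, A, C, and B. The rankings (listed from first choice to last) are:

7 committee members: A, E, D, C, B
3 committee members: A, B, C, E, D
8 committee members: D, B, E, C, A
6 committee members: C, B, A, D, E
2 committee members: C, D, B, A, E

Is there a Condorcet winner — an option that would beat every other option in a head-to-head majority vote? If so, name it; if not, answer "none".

Checking pairwise contests:
D beats E 16–10.
A beats D 16–10.
C beats A 16–10.
E beats C 15–11.
D beats B 17–9.
Every option loses at least one head-to-head, so there is no Condorcet winner.

none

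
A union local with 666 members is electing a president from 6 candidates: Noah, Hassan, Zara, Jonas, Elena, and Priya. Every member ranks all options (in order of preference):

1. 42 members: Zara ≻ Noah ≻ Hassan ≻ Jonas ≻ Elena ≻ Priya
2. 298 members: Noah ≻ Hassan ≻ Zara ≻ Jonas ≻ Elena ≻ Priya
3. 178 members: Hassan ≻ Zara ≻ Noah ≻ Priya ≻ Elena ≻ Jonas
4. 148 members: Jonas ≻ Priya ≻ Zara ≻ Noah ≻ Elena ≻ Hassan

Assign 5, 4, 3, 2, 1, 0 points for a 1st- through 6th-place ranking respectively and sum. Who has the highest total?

Noah

Noah: 42·4 + 298·5 + 178·3 + 148·2 = 2488
Hassan: 42·3 + 298·4 + 178·5 + 148·0 = 2208
Zara: 42·5 + 298·3 + 178·4 + 148·3 = 2260
Jonas: 42·2 + 298·2 + 178·0 + 148·5 = 1420
Elena: 42·1 + 298·1 + 178·1 + 148·1 = 666
Priya: 42·0 + 298·0 + 178·2 + 148·4 = 948
Noah has the highest Borda score (2488).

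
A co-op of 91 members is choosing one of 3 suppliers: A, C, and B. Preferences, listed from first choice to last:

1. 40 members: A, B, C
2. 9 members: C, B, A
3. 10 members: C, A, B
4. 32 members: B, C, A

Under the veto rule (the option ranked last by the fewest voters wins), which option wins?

Last-place votes: A 41, C 40, B 10.
B is ranked last by the fewest voters, so B wins.

B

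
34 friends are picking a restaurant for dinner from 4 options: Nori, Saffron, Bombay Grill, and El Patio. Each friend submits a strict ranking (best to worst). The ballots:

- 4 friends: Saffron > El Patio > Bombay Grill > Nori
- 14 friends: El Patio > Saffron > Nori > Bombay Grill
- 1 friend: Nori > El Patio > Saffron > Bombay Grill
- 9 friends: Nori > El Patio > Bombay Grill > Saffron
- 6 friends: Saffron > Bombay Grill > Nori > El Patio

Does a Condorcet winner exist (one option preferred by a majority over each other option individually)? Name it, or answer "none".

El Patio

El Patio vs Nori: 18–16 for El Patio.
El Patio vs Saffron: 24–10 for El Patio.
El Patio vs Bombay Grill: 28–6 for El Patio.
El Patio beats every other option head-to-head.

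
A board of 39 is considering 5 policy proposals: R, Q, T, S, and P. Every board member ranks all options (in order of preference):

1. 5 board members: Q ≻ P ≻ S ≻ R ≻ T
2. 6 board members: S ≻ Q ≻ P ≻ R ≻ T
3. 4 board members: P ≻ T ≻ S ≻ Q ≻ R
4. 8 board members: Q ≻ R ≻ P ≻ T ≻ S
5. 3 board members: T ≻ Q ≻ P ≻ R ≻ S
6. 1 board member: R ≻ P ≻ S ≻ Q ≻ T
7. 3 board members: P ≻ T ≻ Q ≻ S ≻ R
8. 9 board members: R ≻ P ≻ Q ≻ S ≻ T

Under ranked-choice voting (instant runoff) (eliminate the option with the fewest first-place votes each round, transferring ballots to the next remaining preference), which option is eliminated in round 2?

S

Round 1: R 10, Q 13, T 3, S 6, P 7. Eliminate T.
Round 2: R 10, Q 16, S 6, P 7. Eliminate S.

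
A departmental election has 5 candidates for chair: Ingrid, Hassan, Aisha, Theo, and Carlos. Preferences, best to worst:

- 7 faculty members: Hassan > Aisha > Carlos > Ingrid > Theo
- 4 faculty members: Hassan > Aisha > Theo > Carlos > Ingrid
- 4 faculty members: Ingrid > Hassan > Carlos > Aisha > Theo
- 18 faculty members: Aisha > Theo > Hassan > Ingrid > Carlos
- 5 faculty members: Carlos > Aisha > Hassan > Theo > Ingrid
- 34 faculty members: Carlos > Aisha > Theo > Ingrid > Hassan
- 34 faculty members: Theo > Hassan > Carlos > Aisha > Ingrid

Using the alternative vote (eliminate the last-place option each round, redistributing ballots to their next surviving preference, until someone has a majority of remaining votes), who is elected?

Round 1: Ingrid 4, Hassan 11, Aisha 18, Theo 34, Carlos 39. Eliminate Ingrid.
Round 2: Hassan 15, Aisha 18, Theo 34, Carlos 39. Eliminate Hassan.
Round 3: Aisha 29, Theo 34, Carlos 43. Eliminate Aisha.
Round 4: Theo 56, Carlos 50. Theo has a majority.

Theo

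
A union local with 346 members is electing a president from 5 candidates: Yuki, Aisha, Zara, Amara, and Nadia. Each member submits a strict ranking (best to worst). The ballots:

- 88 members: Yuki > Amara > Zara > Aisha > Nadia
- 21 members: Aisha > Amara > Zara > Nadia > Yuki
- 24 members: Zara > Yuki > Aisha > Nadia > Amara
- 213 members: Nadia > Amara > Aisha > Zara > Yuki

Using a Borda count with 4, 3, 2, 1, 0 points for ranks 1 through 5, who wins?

Amara

Yuki: 88·4 + 21·0 + 24·3 + 213·0 = 424
Aisha: 88·1 + 21·4 + 24·2 + 213·2 = 646
Zara: 88·2 + 21·2 + 24·4 + 213·1 = 527
Amara: 88·3 + 21·3 + 24·0 + 213·3 = 966
Nadia: 88·0 + 21·1 + 24·1 + 213·4 = 897
Amara has the highest Borda score (966).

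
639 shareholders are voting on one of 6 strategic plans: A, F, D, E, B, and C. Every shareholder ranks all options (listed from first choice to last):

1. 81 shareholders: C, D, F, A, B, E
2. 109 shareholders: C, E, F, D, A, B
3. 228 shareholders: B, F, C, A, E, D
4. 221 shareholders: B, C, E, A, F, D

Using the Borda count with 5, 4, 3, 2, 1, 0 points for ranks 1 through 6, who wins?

C

A: 81·2 + 109·1 + 228·2 + 221·2 = 1169
F: 81·3 + 109·3 + 228·4 + 221·1 = 1703
D: 81·4 + 109·2 + 228·0 + 221·0 = 542
E: 81·0 + 109·4 + 228·1 + 221·3 = 1327
B: 81·1 + 109·0 + 228·5 + 221·5 = 2326
C: 81·5 + 109·5 + 228·3 + 221·4 = 2518
C has the highest Borda score (2518).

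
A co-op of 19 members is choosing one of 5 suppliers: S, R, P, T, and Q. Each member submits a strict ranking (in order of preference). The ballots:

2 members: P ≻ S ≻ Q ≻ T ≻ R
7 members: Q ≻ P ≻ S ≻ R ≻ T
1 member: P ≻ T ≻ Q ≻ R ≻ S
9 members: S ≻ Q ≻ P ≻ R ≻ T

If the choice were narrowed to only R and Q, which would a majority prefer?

Voters preferring R to Q: 0; preferring Q to R: 19.
Q wins the head-to-head.

Q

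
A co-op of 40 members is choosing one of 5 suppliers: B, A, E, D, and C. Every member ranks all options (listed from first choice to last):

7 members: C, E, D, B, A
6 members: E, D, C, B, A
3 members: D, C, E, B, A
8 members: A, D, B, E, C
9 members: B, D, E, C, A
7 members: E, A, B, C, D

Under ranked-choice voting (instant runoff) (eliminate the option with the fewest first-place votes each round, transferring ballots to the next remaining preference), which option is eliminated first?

Round 1: B 9, A 8, E 13, D 3, C 7. Eliminate D.

D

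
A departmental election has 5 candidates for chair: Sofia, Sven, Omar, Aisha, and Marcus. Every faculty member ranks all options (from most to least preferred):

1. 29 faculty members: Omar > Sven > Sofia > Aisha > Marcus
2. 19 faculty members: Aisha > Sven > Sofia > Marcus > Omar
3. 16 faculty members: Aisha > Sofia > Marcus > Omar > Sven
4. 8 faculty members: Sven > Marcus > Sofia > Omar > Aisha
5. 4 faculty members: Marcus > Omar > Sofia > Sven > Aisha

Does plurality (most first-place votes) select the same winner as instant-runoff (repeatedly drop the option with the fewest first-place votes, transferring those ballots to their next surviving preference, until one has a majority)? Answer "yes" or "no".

no

Plurality — first-place votes: Sofia 0, Sven 8, Omar 29, Aisha 35, Marcus 4. Winner: Aisha.
Instant-runoff — R1 Sofia 0, Sven 8, Omar 29, Aisha 35, Marcus 4 (Sofia out); R2 Sven 8, Omar 29, Aisha 35, Marcus 4 (Marcus out); R3 Sven 8, Omar 33, Aisha 35 (Sven out); R4 Omar 41, Aisha 35 (Omar winner). Winner: Omar.
The two methods disagree.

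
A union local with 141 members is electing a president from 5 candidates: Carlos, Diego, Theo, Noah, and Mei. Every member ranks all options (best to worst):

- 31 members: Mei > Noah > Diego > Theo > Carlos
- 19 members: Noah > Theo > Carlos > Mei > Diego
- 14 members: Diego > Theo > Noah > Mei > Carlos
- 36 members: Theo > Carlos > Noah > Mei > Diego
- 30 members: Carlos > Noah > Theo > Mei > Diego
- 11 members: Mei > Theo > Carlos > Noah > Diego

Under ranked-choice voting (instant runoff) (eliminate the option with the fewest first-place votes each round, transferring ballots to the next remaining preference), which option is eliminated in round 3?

Carlos

Round 1: Carlos 30, Diego 14, Theo 36, Noah 19, Mei 42. Eliminate Diego.
Round 2: Carlos 30, Theo 50, Noah 19, Mei 42. Eliminate Noah.
Round 3: Carlos 30, Theo 69, Mei 42. Eliminate Carlos.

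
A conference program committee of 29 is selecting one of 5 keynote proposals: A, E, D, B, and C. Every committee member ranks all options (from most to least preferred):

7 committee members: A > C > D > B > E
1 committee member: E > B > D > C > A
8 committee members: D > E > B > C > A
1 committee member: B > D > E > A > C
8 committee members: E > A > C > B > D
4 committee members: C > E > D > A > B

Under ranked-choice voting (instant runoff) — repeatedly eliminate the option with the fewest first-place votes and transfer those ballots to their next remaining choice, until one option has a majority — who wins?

Round 1: A 7, E 9, D 8, B 1, C 4. Eliminate B.
Round 2: A 7, E 9, D 9, C 4. Eliminate C.
Round 3: A 7, E 13, D 9. Eliminate A.
Round 4: E 13, D 16. D has a majority.

D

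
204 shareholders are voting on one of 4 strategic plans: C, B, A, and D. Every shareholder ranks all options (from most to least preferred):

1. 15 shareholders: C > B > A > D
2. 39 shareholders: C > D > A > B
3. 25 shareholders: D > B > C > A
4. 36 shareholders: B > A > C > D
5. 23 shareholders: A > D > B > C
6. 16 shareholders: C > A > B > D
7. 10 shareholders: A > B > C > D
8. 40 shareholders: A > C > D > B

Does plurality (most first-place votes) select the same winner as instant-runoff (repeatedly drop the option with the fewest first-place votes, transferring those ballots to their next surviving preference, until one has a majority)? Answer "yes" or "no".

yes

Plurality — first-place votes: C 70, B 36, A 73, D 25. Winner: A.
Instant-runoff — R1 C 70, B 36, A 73, D 25 (D out); R2 C 70, B 61, A 73 (B out); R3 C 95, A 109 (A winner). Winner: A.
The two methods agree.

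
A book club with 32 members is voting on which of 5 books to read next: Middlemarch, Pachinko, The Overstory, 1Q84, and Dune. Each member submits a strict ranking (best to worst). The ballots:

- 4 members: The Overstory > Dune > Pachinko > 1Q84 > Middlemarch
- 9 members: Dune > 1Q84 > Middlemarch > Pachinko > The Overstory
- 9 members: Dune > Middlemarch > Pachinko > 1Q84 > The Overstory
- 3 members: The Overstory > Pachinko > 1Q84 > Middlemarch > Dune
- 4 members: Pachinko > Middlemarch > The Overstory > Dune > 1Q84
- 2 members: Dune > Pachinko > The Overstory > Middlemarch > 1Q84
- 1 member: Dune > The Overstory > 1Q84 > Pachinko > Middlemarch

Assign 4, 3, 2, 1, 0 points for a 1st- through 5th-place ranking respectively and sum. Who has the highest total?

Middlemarch: 4·0 + 9·2 + 9·3 + 3·1 + 4·3 + 2·1 + 1·0 = 62
Pachinko: 4·2 + 9·1 + 9·2 + 3·3 + 4·4 + 2·3 + 1·1 = 67
The Overstory: 4·4 + 9·0 + 9·0 + 3·4 + 4·2 + 2·2 + 1·3 = 43
1Q84: 4·1 + 9·3 + 9·1 + 3·2 + 4·0 + 2·0 + 1·2 = 48
Dune: 4·3 + 9·4 + 9·4 + 3·0 + 4·1 + 2·4 + 1·4 = 100
Dune has the highest Borda score (100).

Dune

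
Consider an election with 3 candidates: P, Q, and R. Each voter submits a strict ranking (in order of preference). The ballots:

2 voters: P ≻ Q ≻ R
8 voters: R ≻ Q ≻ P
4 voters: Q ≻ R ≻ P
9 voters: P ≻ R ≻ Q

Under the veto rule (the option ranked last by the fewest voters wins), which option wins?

R

Last-place votes: P 12, Q 9, R 2.
R is ranked last by the fewest voters, so R wins.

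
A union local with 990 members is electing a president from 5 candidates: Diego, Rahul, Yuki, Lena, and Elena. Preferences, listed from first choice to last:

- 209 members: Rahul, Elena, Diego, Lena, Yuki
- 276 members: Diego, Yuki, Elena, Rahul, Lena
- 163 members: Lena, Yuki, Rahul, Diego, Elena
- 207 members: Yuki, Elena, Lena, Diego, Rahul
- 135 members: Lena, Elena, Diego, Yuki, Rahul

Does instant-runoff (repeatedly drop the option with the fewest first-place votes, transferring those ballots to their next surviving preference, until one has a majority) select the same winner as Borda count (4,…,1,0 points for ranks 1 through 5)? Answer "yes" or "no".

no

Instant-runoff — R1 Diego 276, Rahul 209, Yuki 207, Lena 298, Elena 0 (Elena out); R2 Diego 276, Rahul 209, Yuki 207, Lena 298 (Yuki out); R3 Diego 276, Rahul 209, Lena 505 (Lena winner). Winner: Lena.
Borda — scores: Diego 2162, Rahul 1438, Yuki 2280, Lena 1815, Elena 2205. Winner: Yuki.
The two methods disagree.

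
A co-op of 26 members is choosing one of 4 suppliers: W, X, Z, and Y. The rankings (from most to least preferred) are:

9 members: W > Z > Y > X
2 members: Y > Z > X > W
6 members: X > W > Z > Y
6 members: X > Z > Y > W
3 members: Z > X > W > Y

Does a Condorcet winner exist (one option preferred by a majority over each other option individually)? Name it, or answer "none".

none

Checking pairwise contests:
X beats W 17–9.
Z beats X 14–12.
W beats Z 15–11.
W beats Y 18–8.
Every option loses at least one head-to-head, so there is no Condorcet winner.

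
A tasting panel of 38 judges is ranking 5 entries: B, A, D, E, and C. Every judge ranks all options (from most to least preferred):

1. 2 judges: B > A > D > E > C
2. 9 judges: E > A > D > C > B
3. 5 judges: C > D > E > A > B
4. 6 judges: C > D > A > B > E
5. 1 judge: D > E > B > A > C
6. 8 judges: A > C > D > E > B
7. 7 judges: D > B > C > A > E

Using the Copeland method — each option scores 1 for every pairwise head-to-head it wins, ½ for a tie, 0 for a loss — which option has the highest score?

B: loses to A, D, E, and C → score 0.
A: beats B, E, and C; ties D → score 3.5.
D: beats B and E; ties A and C → score 3.
E: beats B; loses to A, D, and C → score 1.
C: beats B and E; ties D; loses to A → score 2.5.
A has the best pairwise record.

A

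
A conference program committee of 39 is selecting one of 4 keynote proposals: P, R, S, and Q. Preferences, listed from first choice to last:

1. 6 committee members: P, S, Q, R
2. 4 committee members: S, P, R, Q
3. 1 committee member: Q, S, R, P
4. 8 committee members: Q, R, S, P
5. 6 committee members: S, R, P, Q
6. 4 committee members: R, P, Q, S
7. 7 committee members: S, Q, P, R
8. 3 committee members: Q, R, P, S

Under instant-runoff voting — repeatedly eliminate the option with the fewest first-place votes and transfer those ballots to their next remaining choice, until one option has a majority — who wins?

S

Round 1: P 6, R 4, S 17, Q 12. Eliminate R.
Round 2: P 10, S 17, Q 12. Eliminate P.
Round 3: S 23, Q 16. S has a majority.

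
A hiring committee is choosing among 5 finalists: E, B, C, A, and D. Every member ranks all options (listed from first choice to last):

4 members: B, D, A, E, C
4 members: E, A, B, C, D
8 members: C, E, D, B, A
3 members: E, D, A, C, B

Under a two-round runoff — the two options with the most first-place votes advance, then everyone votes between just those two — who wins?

E

Round 1 first-place votes: E 7, B 4, C 8, A 0, D 0.
C and E advance.
Runoff: C is preferred to E by 8 voters; E by 11.
E wins the runoff.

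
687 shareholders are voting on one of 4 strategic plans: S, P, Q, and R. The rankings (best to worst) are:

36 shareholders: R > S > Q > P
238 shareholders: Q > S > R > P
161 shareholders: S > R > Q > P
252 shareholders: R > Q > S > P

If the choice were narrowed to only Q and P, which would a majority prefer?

Q

Voters preferring Q to P: 687; preferring P to Q: 0.
Q wins the head-to-head.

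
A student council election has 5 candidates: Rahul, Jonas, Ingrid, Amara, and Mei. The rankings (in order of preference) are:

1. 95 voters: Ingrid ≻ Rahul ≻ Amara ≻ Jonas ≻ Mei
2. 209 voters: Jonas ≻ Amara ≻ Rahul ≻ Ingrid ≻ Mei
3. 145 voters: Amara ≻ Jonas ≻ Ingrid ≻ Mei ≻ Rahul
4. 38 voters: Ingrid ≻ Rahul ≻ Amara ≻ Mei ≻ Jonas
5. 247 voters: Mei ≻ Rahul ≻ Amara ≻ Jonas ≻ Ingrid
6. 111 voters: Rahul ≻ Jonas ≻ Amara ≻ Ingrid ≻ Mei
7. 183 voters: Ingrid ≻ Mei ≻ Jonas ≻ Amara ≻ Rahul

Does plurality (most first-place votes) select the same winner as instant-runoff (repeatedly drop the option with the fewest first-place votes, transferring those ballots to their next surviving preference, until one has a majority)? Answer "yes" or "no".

no

Plurality — first-place votes: Rahul 111, Jonas 209, Ingrid 316, Amara 145, Mei 247. Winner: Ingrid.
Instant-runoff — R1 Rahul 111, Jonas 209, Ingrid 316, Amara 145, Mei 247 (Rahul out); R2 Jonas 320, Ingrid 316, Amara 145, Mei 247 (Amara out); R3 Jonas 465, Ingrid 316, Mei 247 (Mei out); R4 Jonas 712, Ingrid 316 (Jonas winner). Winner: Jonas.
The two methods disagree.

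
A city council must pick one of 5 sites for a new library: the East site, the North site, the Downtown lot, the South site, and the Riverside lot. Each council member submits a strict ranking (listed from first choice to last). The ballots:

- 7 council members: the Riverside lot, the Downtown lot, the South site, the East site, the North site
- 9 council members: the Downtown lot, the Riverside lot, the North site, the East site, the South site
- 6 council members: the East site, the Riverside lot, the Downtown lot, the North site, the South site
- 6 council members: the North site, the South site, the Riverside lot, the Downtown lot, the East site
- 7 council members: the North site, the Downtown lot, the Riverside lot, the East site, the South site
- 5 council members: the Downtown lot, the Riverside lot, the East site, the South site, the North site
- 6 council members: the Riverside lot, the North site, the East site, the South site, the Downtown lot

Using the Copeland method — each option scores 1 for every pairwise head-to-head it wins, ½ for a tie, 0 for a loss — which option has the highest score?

the East site: beats the South site; loses to the North site, the Downtown lot, and the Riverside lot → score 1.
the North site: beats the East site and the South site; loses to the Downtown lot and the Riverside lot → score 2.
the Downtown lot: beats the East site, the North site, and the South site; loses to the Riverside lot → score 3.
the South site: loses to the East site, the North site, the Downtown lot, and the Riverside lot → score 0.
the Riverside lot: beats the East site, the North site, the Downtown lot, and the South site → score 4.
the Riverside lot has the best pairwise record.

the Riverside lot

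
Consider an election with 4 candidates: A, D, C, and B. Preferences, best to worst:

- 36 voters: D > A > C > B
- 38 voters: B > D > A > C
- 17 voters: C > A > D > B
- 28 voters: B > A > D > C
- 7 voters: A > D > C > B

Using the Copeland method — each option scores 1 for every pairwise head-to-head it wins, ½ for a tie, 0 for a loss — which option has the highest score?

A: beats C; loses to D and B → score 1.
D: beats A and C; loses to B → score 2.
C: loses to A, D, and B → score 0.
B: beats A, D, and C → score 3.
B has the best pairwise record.

B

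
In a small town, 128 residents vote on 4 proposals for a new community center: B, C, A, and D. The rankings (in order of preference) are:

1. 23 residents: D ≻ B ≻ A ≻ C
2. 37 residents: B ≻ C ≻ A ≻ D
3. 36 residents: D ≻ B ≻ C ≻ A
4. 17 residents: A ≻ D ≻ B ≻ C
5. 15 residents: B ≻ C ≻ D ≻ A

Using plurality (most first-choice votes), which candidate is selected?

First-place votes: B 52, C 0, A 17, D 59.
D has the most first-place votes.

D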